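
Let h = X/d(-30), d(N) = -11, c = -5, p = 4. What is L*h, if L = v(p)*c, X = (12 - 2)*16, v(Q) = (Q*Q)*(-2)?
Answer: -25600/11 ≈ -2327.3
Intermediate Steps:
v(Q) = -2*Q² (v(Q) = Q²*(-2) = -2*Q²)
X = 160 (X = 10*16 = 160)
h = -160/11 (h = 160/(-11) = 160*(-1/11) = -160/11 ≈ -14.545)
L = 160 (L = -2*4²*(-5) = -2*16*(-5) = -32*(-5) = 160)
L*h = 160*(-160/11) = -25600/11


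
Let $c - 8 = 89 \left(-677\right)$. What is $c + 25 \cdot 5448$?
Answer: $75955$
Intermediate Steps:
$c = -60245$ ($c = 8 + 89 \left(-677\right) = 8 - 60253 = -60245$)
$c + 25 \cdot 5448 = -60245 + 25 \cdot 5448 = -60245 + 136200 = 75955$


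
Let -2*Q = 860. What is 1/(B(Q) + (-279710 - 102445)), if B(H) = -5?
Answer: -1/382160 ≈ -2.6167e-6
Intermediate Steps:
Q = -430 (Q = -1/2*860 = -430)
1/(B(Q) + (-279710 - 102445)) = 1/(-5 + (-279710 - 102445)) = 1/(-5 - 382155) = 1/(-382160) = -1/382160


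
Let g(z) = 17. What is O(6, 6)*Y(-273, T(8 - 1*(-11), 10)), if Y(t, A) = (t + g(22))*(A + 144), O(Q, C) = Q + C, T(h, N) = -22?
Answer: -374784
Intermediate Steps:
O(Q, C) = C + Q
Y(t, A) = (17 + t)*(144 + A) (Y(t, A) = (t + 17)*(A + 144) = (17 + t)*(144 + A))
O(6, 6)*Y(-273, T(8 - 1*(-11), 10)) = (6 + 6)*(2448 + 17*(-22) + 144*(-273) - 22*(-273)) = 12*(2448 - 374 - 39312 + 6006) = 12*(-31232) = -374784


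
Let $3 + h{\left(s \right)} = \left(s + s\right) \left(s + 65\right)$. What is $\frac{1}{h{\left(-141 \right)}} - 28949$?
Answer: $- \frac{620348120}{21429} \approx -28949.0$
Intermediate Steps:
$h{\left(s \right)} = -3 + 2 s \left(65 + s\right)$ ($h{\left(s \right)} = -3 + \left(s + s\right) \left(s + 65\right) = -3 + 2 s \left(65 + s\right)$)
$\frac{1}{h{\left(-141 \right)}} - 28949 = \frac{1}{-3 + 2 \left(-141\right)^{2} + 130 \left(-141\right)} - 28949 = \frac{1}{-3 + 2 \cdot 19881 - 18330} - 28949 = \frac{1}{-3 + 39762 - 18330} - 28949 = \frac{1}{21429} - 28949 = - \frac{620348120}{21429}$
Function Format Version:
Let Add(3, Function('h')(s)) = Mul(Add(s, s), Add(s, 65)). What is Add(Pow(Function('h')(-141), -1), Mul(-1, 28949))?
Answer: Rational(-620348120, 21429) ≈ -28949.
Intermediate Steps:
Function('h')(s) = Add(-3, Mul(2, s, Add(65, s))) (Function('h')(s) = Add(-3, Mul(Add(s, s), Add(s, 65))) = Add(-3, Mul(Mul(2, s), Add(65, s))) = Add(-3, Mul(2, s, Add(65, s))))
Add(Pow(Function('h')(-141), -1), Mul(-1, 28949)) = Add(Pow(Add(-3, Mul(2, Pow(-141, 2)), Mul(130, -141)), -1), Mul(-1, 28949)) = Add(Pow(Add(-3, Mul(2, 19881), -18330), -1), -28949) = Add(Pow(Add(-3, 39762, -18330), -1), -28949) = Add(Pow(21429, -1), -28949) = Add(Rational(1, 21429), -28949) = Rational(-620348120, 21429)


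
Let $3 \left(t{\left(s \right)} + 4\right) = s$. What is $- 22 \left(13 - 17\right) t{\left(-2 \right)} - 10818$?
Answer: $- \frac{33686}{3} \approx -11229.0$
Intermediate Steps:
$t{\left(s \right)} = -4 + \frac{s}{3}$
$- 22 \left(13 - 17\right) t{\left(-2 \right)} - 10818 = - 22 \left(13 - 17\right) \left(-4 + \frac{1}{3} \left(-2\right)\right) - 10818 = \left(-22\right) \left(-4\right) \left(-4 - \frac{2}{3}\right) - 10818 = 88 \left(- \frac{14}{3}\right) - 10818 = - \frac{1232}{3} - 10818 = - \frac{33686}{3}$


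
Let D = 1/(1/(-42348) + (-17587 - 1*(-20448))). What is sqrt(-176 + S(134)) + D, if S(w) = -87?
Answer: 42348/121157627 + I*sqrt(263) ≈ 0.00034953 + 16.217*I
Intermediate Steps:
D = 42348/121157627 (D = 1/(-1/42348 + (-17587 + 20448)) = 1/(-1/42348 + 2861) = 1/(121157627/42348) = 42348/121157627 ≈ 0.00034953)
sqrt(-176 + S(134)) + D = sqrt(-176 - 87) + 42348/121157627 = sqrt(-263) + 42348/121157627 = I*sqrt(263) + 42348/121157627 = 42348/121157627 + I*sqrt(263)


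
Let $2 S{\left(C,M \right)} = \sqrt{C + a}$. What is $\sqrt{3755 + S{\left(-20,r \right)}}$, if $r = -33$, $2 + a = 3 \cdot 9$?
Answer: $\frac{\sqrt{15020 + 2 \sqrt{5}}}{2} \approx 61.287$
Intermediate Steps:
$a = 25$ ($a = -2 + 3 \cdot 9 = -2 + 27 = 25$)
$S{\left(C,M \right)} = \frac{\sqrt{25 + C}}{2}$ ($S{\left(C,M \right)} = \frac{\sqrt{C + 25}}{2} = \frac{\sqrt{25 + C}}{2}$)
$\sqrt{3755 + S{\left(-20,r \right)}} = \sqrt{3755 + \frac{\sqrt{25 - 20}}{2}} = \sqrt{3755 + \frac{\sqrt{5}}{2}}$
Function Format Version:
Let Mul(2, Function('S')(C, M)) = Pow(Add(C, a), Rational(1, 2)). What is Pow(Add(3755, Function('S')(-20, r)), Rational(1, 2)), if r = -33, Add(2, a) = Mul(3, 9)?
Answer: Mul(Rational(1, 2), Pow(Add(15020, Mul(2, Pow(5, Rational(1, 2)))), Rational(1, 2))) ≈ 61.287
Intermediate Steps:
a = 25 (a = Add(-2, Mul(3, 9)) = Add(-2, 27) = 25)
Function('S')(C, M) = Mul(Rational(1, 2), Pow(Add(25, C), Rational(1, 2))) (Function('S')(C, M) = Mul(Rational(1, 2), Pow(Add(C, 25), Rational(1, 2))) = Mul(Rational(1, 2), Pow(Add(25, C), Rational(1, 2))))
Pow(Add(3755, Function('S')(-20, r)), Rational(1, 2)) = Pow(Add(3755, Mul(Rational(1, 2), Pow(Add(25, -20), Rational(1, 2)))), Rational(1, 2)) = Pow(Add(3755, Mul(Rational(1, 2), Pow(5, Rational(1, 2)))), Rational(1, 2))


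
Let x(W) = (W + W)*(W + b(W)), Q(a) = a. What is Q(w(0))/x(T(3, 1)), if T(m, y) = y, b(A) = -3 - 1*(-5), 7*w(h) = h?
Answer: 0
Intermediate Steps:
w(h) = h/7
b(A) = 2 (b(A) = -3 + 5 = 2)
x(W) = 2*W*(2 + W) (x(W) = (W + W)*(W + 2) = (2*W)*(2 + W) = 2*W*(2 + W))
Q(w(0))/x(T(3, 1)) = ((⅐)*0)/((2*1*(2 + 1))) = 0/((2*1*3)) = 0/6 = 0*(⅙) = 0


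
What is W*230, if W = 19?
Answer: 4370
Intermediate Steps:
W*230 = 19*230 = 4370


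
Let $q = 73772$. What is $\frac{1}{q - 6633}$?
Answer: $\frac{1}{67139} \approx 1.4894 \cdot 10^{-5}$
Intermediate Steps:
$\frac{1}{q - 6633} = \frac{1}{73772 - 6633} = \frac{1}{67139}$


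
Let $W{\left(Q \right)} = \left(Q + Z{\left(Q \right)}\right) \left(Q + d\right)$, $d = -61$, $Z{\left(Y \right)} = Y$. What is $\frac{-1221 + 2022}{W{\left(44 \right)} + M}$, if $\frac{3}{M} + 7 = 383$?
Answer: $- \frac{301176}{562493} \approx -0.53543$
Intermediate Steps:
$M = \frac{3}{376}$ ($M = \frac{3}{-7 + 383} = \frac{3}{376} \approx 0.0079787$)
$W{\left(Q \right)} = 2 Q \left(-61 + Q\right)$ ($W{\left(Q \right)} = \left(Q + Q\right) \left(Q - 61\right) = 2 Q \left(-61 + Q\right)$)
$\frac{-1221 + 2022}{W{\left(44 \right)} + M} = \frac{-1221 + 2022}{2 \cdot 44 \left(-61 + 44\right) + \frac{3}{376}} = \frac{801}{2 \cdot 44 \left(-17\right) + \frac{3}{376}} = \frac{801}{-1496 + \frac{3}{376}} = \frac{801}{- \frac{562493}{376}} = 801 \left(- \frac{376}{562493}\right) = - \frac{301176}{562493}$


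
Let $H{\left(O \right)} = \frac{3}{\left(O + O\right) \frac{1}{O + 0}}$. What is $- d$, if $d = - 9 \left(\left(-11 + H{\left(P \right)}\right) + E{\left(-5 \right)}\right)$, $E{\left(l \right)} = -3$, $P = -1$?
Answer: $- \frac{225}{2} \approx -112.5$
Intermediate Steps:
$H{\left(O \right)} = \frac{3}{2}$ ($H{\left(O \right)} = \frac{3}{2 O \frac{1}{O}} = \frac{3}{2}$)
$d = \frac{225}{2}$ ($d = - 9 \left(\left(-11 + \frac{3}{2}\right) - 3\right) = - 9 \left(- \frac{19}{2} - 3\right) = \left(-9\right) \left(- \frac{25}{2}\right) = \frac{225}{2} \approx 112.5$)
$- d = \left(-1\right) \frac{225}{2} = - \frac{225}{2}$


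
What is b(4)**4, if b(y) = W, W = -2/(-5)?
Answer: 16/625 ≈ 0.025600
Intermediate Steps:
W = 2/5 (W = -2*(-1/5) = 2/5 ≈ 0.40000)
b(y) = 2/5
b(4)**4 = (2/5)**4 = 16/625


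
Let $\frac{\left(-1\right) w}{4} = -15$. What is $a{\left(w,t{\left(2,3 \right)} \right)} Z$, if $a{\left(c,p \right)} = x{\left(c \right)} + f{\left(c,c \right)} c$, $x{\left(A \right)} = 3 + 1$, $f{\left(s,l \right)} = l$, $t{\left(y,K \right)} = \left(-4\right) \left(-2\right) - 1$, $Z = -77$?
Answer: $-277508$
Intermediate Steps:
$w = 60$ ($w = \left(-4\right) \left(-15\right) = 60$)
$t{\left(y,K \right)} = 7$ ($t{\left(y,K \right)} = 8 - 1 = 7$)
$x{\left(A \right)} = 4$
$a{\left(c,p \right)} = 4 + c^{2}$ ($a{\left(c,p \right)} = 4 + c c = 4 + c^{2}$)
$a{\left(w,t{\left(2,3 \right)} \right)} Z = \left(4 + 60^{2}\right) \left(-77\right) = \left(4 + 3600\right) \left(-77\right) = 3604 \left(-77\right) = -277508$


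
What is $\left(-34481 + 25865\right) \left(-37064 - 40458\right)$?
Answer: $667929552$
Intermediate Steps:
$\left(-34481 + 25865\right) \left(-37064 - 40458\right) = \left(-8616\right) \left(-77522\right) = 667929552$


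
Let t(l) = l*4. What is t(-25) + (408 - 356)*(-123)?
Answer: -6496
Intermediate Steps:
t(l) = 4*l
t(-25) + (408 - 356)*(-123) = 4*(-25) + (408 - 356)*(-123) = -100 + 52*(-123) = -100 - 6396 = -6496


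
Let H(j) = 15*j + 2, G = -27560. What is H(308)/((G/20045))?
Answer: -9264799/2756 ≈ -3361.7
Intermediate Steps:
H(j) = 2 + 15*j
H(308)/((G/20045)) = (2 + 15*308)/((-27560/20045)) = (2 + 4620)/((-27560*1/20045)) = 4622/(-5512/4009) = 4622*(-4009/5512) = -9264799/2756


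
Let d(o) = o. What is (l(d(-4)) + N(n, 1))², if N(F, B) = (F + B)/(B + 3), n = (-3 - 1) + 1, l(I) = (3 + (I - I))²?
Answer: 289/4 ≈ 72.250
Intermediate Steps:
l(I) = 9 (l(I) = (3 + 0)² = 3² = 9)
n = -3 (n = -4 + 1 = -3)
N(F, B) = (B + F)/(3 + B)
(l(d(-4)) + N(n, 1))² = (9 + (1 - 3)/(3 + 1))² = (9 - 2/4)² = (9 + (¼)*(-2))² = (9 - ½)² = (17/2)² = 289/4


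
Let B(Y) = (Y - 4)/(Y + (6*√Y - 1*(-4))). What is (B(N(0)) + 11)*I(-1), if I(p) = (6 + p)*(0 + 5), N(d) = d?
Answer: 250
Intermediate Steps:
I(p) = 30 + 5*p (I(p) = (6 + p)*5 = 30 + 5*p)
B(Y) = (-4 + Y)/(4 + Y + 6*√Y) (B(Y) = (-4 + Y)/(Y + (6*√Y + 4)) = (-4 + Y)/(Y + (4 + 6*√Y)) = (-4 + Y)/(4 + Y + 6*√Y))
(B(N(0)) + 11)*I(-1) = ((-4 + 0)/(4 + 0 + 6*√0) + 11)*(30 + 5*(-1)) = (-4/(4 + 0 + 6*0) + 11)*(30 - 5) = (-4/(4 + 0 + 0) + 11)*25 = (-4/4 + 11)*25 = ((¼)*(-4) + 11)*25 = (-1 + 11)*25 = 10*25 = 250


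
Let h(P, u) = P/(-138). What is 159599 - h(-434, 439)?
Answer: 11012114/69 ≈ 1.5960e+5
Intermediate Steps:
h(P, u) = -P/138 (h(P, u) = P*(-1/138) = -P/138)
159599 - h(-434, 439) = 159599 - (-1)*(-434)/138 = 159599 - 1*217/69 = 159599 - 217/69 = 11012114/69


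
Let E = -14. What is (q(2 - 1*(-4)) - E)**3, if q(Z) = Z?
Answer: 8000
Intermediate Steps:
(q(2 - 1*(-4)) - E)**3 = ((2 - 1*(-4)) - 1*(-14))**3 = ((2 + 4) + 14)**3 = (6 + 14)**3 = 20**3 = 8000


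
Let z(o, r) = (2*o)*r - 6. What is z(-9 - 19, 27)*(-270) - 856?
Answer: 409004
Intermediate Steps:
z(o, r) = -6 + 2*o*r (z(o, r) = 2*o*r - 6 = -6 + 2*o*r)
z(-9 - 19, 27)*(-270) - 856 = (-6 + 2*(-9 - 19)*27)*(-270) - 856 = (-6 + 2*(-28)*27)*(-270) - 856 = (-6 - 1512)*(-270) - 856 = -1518*(-270) - 856 = 409860 - 856 = 409004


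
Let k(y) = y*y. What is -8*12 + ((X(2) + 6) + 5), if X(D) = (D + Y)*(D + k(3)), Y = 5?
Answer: -8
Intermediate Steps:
k(y) = y**2
X(D) = (5 + D)*(9 + D) (X(D) = (D + 5)*(D + 3**2) = (5 + D)*(D + 9) = (5 + D)*(9 + D))
-8*12 + ((X(2) + 6) + 5) = -8*12 + (((45 + 2**2 + 14*2) + 6) + 5) = -96 + (((45 + 4 + 28) + 6) + 5) = -96 + ((77 + 6) + 5) = -96 + (83 + 5) = -96 + 88 = -8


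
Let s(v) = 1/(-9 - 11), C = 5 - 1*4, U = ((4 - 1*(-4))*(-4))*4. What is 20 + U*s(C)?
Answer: 132/5 ≈ 26.400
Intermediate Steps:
U = -128 (U = ((4 + 4)*(-4))*4 = (8*(-4))*4 = -32*4 = -128)
C = 1 (C = 5 - 4 = 1)
s(v) = -1/20 (s(v) = 1/(-20) = -1/20)
20 + U*s(C) = 20 - 128*(-1/20) = 20 + 32/5 = 132/5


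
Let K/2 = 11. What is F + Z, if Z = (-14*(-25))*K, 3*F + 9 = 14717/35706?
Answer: 824501963/107118 ≈ 7697.1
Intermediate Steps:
K = 22 (K = 2*11 = 22)
F = -306637/107118 (F = -3 + (14717/35706)/3 = -3 + (14717*(1/35706))/3 = -3 + (⅓)*(14717/35706) = -3 + 14717/107118 = -306637/107118 ≈ -2.8626)
Z = 7700 (Z = -14*(-25)*22 = 350*22 = 7700)
F + Z = -306637/107118 + 7700 = 824501963/107118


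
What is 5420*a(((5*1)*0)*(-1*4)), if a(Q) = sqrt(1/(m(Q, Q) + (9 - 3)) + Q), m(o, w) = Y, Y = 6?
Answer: 2710*sqrt(3)/3 ≈ 1564.6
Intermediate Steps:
m(o, w) = 6
a(Q) = sqrt(1/12 + Q) (a(Q) = sqrt(1/(6 + (9 - 3)) + Q) = sqrt(1/(6 + 6) + Q) = sqrt(1/12 + Q))
5420*a(((5*1)*0)*(-1*4)) = 5420*(sqrt(3 + 36*(((5*1)*0)*(-1*4)))/6) = 5420*(sqrt(3 + 36*((5*0)*(-4)))/6) = 5420*(sqrt(3 + 36*(0*(-4)))/6) = 5420*(sqrt(3 + 36*0)/6) = 5420*(sqrt(3 + 0)/6) = 5420*(sqrt(3)/6) = 2710*sqrt(3)/3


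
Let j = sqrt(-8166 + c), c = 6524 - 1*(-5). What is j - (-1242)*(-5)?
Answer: -6210 + I*sqrt(1637) ≈ -6210.0 + 40.46*I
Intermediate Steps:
c = 6529 (c = 6524 + 5 = 6529)
j = I*sqrt(1637) (j = sqrt(-8166 + 6529) = sqrt(-1637) = I*sqrt(1637) ≈ 40.46*I)
j - (-1242)*(-5) = I*sqrt(1637) - (-1242)*(-5) = I*sqrt(1637) - 1*6210 = I*sqrt(1637) - 6210 = -6210 + I*sqrt(1637)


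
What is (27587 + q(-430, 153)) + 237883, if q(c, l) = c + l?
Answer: 265193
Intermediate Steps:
(27587 + q(-430, 153)) + 237883 = (27587 + (-430 + 153)) + 237883 = (27587 - 277) + 237883 = 27310 + 237883 = 265193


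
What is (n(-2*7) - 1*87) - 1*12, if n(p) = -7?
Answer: -106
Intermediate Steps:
(n(-2*7) - 1*87) - 1*12 = (-7 - 1*87) - 1*12 = (-7 - 87) - 12 = -94 - 12 = -106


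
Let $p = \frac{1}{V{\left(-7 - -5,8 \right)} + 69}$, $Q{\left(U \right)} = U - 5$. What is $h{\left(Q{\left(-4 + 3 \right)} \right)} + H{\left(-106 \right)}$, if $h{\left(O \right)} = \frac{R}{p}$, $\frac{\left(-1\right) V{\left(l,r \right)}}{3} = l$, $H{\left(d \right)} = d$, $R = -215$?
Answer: $-16231$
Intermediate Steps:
$V{\left(l,r \right)} = - 3 l$
$Q{\left(U \right)} = -5 + U$ ($Q{\left(U \right)} = U - 5 = -5 + U$)
$p = \frac{1}{75}$ ($p = \frac{1}{- 3 \left(-7 - -5\right) + 69} = \frac{1}{- 3 \left(-7 + 5\right) + 69} = \frac{1}{\left(-3\right) \left(-2\right) + 69} = \frac{1}{6 + 69} = \frac{1}{75} \approx 0.013333$)
$h{\left(O \right)} = -16125$ ($h{\left(O \right)} = - 215 \frac{1}{\frac{1}{75}} = \left(-215\right) 75 = -16125$)
$h{\left(Q{\left(-4 + 3 \right)} \right)} + H{\left(-106 \right)} = -16125 - 106 = -16231$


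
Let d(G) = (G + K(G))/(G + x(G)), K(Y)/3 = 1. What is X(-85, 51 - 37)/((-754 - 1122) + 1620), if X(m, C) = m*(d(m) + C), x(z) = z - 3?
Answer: 26605/5536 ≈ 4.8058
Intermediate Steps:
x(z) = -3 + z
K(Y) = 3 (K(Y) = 3*1 = 3)
d(G) = (3 + G)/(-3 + 2*G) (d(G) = (G + 3)/(G + (-3 + G)) = (3 + G)/(-3 + 2*G))
X(m, C) = m*(C + (3 + m)/(-3 + 2*m)) (X(m, C) = m*((3 + m)/(-3 + 2*m) + C) = m*(C + (3 + m)/(-3 + 2*m)))
X(-85, 51 - 37)/((-754 - 1122) + 1620) = (-85*(3 - 85 + (51 - 37)*(-3 + 2*(-85)))/(-3 + 2*(-85)))/((-754 - 1122) + 1620) = (-85*(3 - 85 + 14*(-3 - 170))/(-3 - 170))/(-1876 + 1620) = -85*(3 - 85 + 14*(-173))/(-173)/(-256) = -85*(-1/173)*(3 - 85 - 2422)*(-1/256) = -85*(-1/173)*(-2504)*(-1/256) = -212840/173*(-1/256) = 26605/5536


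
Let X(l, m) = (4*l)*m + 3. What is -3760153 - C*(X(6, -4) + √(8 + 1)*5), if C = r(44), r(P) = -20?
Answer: -3761713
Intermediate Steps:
C = -20
X(l, m) = 3 + 4*l*m (X(l, m) = 4*l*m + 3 = 3 + 4*l*m)
-3760153 - C*(X(6, -4) + √(8 + 1)*5) = -3760153 - (-20)*((3 + 4*6*(-4)) + √(8 + 1)*5) = -3760153 - (-20)*((3 - 96) + √9*5) = -3760153 - (-20)*(-93 + 3*5) = -3760153 - (-20)*(-93 + 15) = -3760153 - (-20)*(-78) = -3760153 - 1*1560 = -3760153 - 1560 = -3761713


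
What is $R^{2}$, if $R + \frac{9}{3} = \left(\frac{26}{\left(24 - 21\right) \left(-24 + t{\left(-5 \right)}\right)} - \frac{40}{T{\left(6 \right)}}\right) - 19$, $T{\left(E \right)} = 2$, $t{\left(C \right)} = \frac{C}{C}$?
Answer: $\frac{8549776}{4761} \approx 1795.8$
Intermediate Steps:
$t{\left(C \right)} = 1$
$R = - \frac{2924}{69}$ ($R = -3 + \left(\left(\frac{26}{\left(24 - 21\right) \left(-24 + 1\right)} - \frac{40}{2}\right) - 19\right) = -3 + \left(\left(\frac{26}{3 \left(-23\right)} - 20\right) - 19\right) = -3 - \left(39 + \frac{26}{69}\right) = -3 + \left(\left(26 \left(- \frac{1}{69}\right) - 20\right) - 19\right) = -3 - \frac{2717}{69} = - \frac{2924}{69} \approx -42.377$)
$R^{2} = \left(- \frac{2924}{69}\right)^{2} = \frac{8549776}{4761}$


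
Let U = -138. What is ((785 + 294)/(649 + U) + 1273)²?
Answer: 424559102724/261121 ≈ 1.6259e+6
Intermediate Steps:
((785 + 294)/(649 + U) + 1273)² = ((785 + 294)/(649 - 138) + 1273)² = (1079/511 + 1273)² = (651582/511)² = 424559102724/261121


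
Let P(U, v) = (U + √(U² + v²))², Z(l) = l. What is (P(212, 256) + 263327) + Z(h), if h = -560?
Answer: 418191 + 1696*√6905 ≈ 5.5912e+5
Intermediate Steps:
(P(212, 256) + 263327) + Z(h) = ((212 + √(212² + 256²))² + 263327) - 560 = ((212 + √(44944 + 65536))² + 263327) - 560 = ((212 + √110480)² + 263327) - 560 = ((212 + 4*√6905)² + 263327) - 560 = (263327 + (212 + 4*√6905)²) - 560 = 262767 + (212 + 4*√6905)²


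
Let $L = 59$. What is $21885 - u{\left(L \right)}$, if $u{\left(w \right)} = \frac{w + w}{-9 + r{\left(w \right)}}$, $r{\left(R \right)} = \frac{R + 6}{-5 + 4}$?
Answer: $\frac{809804}{37} \approx 21887.0$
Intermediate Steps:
$r{\left(R \right)} = -6 - R$ ($r{\left(R \right)} = \frac{6 + R}{-1} = \left(6 + R\right) \left(-1\right) = -6 - R$)
$u{\left(w \right)} = \frac{2 w}{-15 - w}$ ($u{\left(w \right)} = \frac{w + w}{-9 - \left(6 + w\right)} = \frac{2 w}{-15 - w}$)
$21885 - u{\left(L \right)} = 21885 - \left(-2\right) 59 \frac{1}{15 + 59} = 21885 - \left(-2\right) 59 \cdot \frac{1}{74} = 21885 - - \frac{59}{37} = 21885 + \frac{59}{37} = \frac{809804}{37}$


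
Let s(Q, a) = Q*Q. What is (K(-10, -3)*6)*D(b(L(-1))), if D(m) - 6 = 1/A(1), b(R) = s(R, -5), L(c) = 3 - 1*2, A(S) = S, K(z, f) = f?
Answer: -126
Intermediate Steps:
L(c) = 1 (L(c) = 3 - 2 = 1)
s(Q, a) = Q²
b(R) = R²
D(m) = 7 (D(m) = 6 + 1/1 = 6 + 1 = 7)
(K(-10, -3)*6)*D(b(L(-1))) = -3*6*7 = -18*7 = -126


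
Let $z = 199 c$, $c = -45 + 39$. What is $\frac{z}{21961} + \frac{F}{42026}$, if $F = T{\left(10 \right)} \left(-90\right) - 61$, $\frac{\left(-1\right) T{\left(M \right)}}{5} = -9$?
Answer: $- \frac{140460715}{922932986} \approx -0.15219$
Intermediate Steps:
$c = -6$
$T{\left(M \right)} = 45$ ($T{\left(M \right)} = \left(-5\right) \left(-9\right) = 45$)
$z = -1194$ ($z = 199 \left(-6\right) = -1194$)
$F = -4111$ ($F = 45 \left(-90\right) - 61 = -4050 - 61 = -4111$)
$\frac{z}{21961} + \frac{F}{42026} = - \frac{1194}{21961} - \frac{4111}{42026} = - \frac{140460715}{922932986}$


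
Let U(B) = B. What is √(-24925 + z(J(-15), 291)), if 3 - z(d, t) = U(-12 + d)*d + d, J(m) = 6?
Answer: 14*I*√127 ≈ 157.77*I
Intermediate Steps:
z(d, t) = 3 - d - d*(-12 + d) (z(d, t) = 3 - ((-12 + d)*d + d) = 3 - (d*(-12 + d) + d) = 3 - (d + d*(-12 + d)) = 3 + (-d - d*(-12 + d)) = 3 - d - d*(-12 + d))
√(-24925 + z(J(-15), 291)) = √(-24925 + (3 - 1*6 - 1*6*(-12 + 6))) = √(-24925 + (3 - 6 - 1*6*(-6))) = √(-24925 + (3 - 6 + 36)) = √(-24925 + 33) = √(-24892) = 14*I*√127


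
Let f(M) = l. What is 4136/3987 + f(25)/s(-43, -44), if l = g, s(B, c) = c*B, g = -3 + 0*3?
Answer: 7813351/7543404 ≈ 1.0358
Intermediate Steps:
g = -3 (g = -3 + 0 = -3)
s(B, c) = B*c
l = -3
f(M) = -3
4136/3987 + f(25)/s(-43, -44) = 4136/3987 - 3/((-43*(-44))) = 4136*(1/3987) - 3/1892 = 4136/3987 - 3*1/1892 = 4136/3987 - 3/1892 = 7813351/7543404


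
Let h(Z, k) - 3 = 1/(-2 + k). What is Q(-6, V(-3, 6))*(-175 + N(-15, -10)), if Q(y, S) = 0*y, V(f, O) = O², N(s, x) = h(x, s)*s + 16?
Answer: 0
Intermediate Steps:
h(Z, k) = 3 + 1/(-2 + k)
N(s, x) = 16 + s*(-5 + 3*s)/(-2 + s) (N(s, x) = ((-5 + 3*s)/(-2 + s))*s + 16 = s*(-5 + 3*s)/(-2 + s) + 16 = 16 + s*(-5 + 3*s)/(-2 + s))
Q(y, S) = 0
Q(-6, V(-3, 6))*(-175 + N(-15, -10)) = 0*(-175 + (-32 + 3*(-15)² + 11*(-15))/(-2 - 15)) = 0*(-175 + (-32 + 3*225 - 165)/(-17)) = 0*(-175 - (-32 + 675 - 165)/17) = 0*(-175 - 1/17*478) = 0*(-175 - 478/17) = 0*(-3453/17) = 0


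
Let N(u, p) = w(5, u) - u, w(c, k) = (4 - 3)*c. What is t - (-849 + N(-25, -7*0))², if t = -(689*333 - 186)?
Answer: -900012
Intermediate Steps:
w(c, k) = c (w(c, k) = 1*c = c)
N(u, p) = 5 - u
t = -229251 (t = -(229437 - 186) = -1*229251 = -229251)
t - (-849 + N(-25, -7*0))² = -229251 - (-849 + (5 - 1*(-25)))² = -229251 - (-849 + (5 + 25))² = -229251 - (-849 + 30)² = -229251 - 1*(-819)² = -229251 - 1*670761 = -229251 - 670761 = -900012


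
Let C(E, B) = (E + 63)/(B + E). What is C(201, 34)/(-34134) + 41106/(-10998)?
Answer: -14990647/4010745 ≈ -3.7376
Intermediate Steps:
C(E, B) = (63 + E)/(B + E)
C(201, 34)/(-34134) + 41106/(-10998) = ((63 + 201)/(34 + 201))/(-34134) + 41106/(-10998) = (264/235)*(-1/34134) + 41106*(-1/10998) = ((1/235)*264)*(-1/34134) - 527/141 = (264/235)*(-1/34134) - 527/141 = -44/1336915 - 527/141 = -14990647/4010745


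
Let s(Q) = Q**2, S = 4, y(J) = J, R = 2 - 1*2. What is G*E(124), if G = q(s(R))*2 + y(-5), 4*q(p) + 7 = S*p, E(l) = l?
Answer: -1054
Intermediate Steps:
R = 0 (R = 2 - 2 = 0)
q(p) = -7/4 + p (q(p) = -7/4 + (4*p)/4 = -7/4 + p)
G = -17/2 (G = (-7/4 + 0**2)*2 - 5 = (-7/4 + 0)*2 - 5 = -7/4*2 - 5 = -7/2 - 5 = -17/2 ≈ -8.5000)
G*E(124) = -17/2*124 = -1054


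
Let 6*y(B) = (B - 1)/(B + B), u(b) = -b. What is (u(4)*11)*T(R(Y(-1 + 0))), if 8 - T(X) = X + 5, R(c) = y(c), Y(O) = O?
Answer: -374/3 ≈ -124.67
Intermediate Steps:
y(B) = (-1 + B)/(12*B) (y(B) = ((B - 1)/(B + B))/6 = ((-1 + B)/((2*B)))/6 = ((-1 + B)*(1/(2*B)))/6 = ((-1 + B)/(2*B))/6 = (-1 + B)/(12*B))
R(c) = (-1 + c)/(12*c)
T(X) = 3 - X (T(X) = 8 - (X + 5) = 8 - (5 + X) = 8 + (-5 - X) = 3 - X)
(u(4)*11)*T(R(Y(-1 + 0))) = (-1*4*11)*(3 - (-1 + (-1 + 0))/(12*(-1 + 0))) = (-4*11)*(3 - (-1 - 1)/(12*(-1))) = -44*(3 - (-1)*(-2)/12) = -44*(3 - 1*⅙) = -44*(3 - ⅙) = -44*17/6 = -374/3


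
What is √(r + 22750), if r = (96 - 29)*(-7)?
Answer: √22281 ≈ 149.27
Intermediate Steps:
r = -469 (r = 67*(-7) = -469)
√(r + 22750) = √(-469 + 22750) = √22281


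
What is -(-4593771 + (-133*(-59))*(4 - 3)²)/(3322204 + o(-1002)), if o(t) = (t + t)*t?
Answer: 1146481/1332553 ≈ 0.86036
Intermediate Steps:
o(t) = 2*t² (o(t) = (2*t)*t = 2*t²)
-(-4593771 + (-133*(-59))*(4 - 3)²)/(3322204 + o(-1002)) = -(-4593771 + (-133*(-59))*(4 - 3)²)/(3322204 + 2*(-1002)²) = -(-4593771 + 7847*1²)/(3322204 + 2*1004004) = -(-4593771 + 7847*1)/(3322204 + 2008008) = -(-4593771 + 7847)/5330212 = -(-4585924)/5330212 = -1*(-1146481/1332553) = 1146481/1332553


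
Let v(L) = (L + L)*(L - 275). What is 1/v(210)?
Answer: -1/27300 ≈ -3.6630e-5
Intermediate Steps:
v(L) = 2*L*(-275 + L) (v(L) = (2*L)*(-275 + L) = 2*L*(-275 + L))
1/v(210) = 1/(2*210*(-275 + 210)) = 1/(2*210*(-65)) = 1/(-27300) = -1/27300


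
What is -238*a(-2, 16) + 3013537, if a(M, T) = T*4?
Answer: 2998305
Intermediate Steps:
a(M, T) = 4*T
-238*a(-2, 16) + 3013537 = -952*16 + 3013537 = -238*64 + 3013537 = -15232 + 3013537 = 2998305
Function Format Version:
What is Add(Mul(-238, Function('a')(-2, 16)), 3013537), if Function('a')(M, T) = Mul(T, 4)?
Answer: 2998305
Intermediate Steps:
Function('a')(M, T) = Mul(4, T)
Add(Mul(-238, Function('a')(-2, 16)), 3013537) = Add(Mul(-238, Mul(4, 16)), 3013537) = Add(Mul(-238, 64), 3013537) = Add(-15232, 3013537) = 2998305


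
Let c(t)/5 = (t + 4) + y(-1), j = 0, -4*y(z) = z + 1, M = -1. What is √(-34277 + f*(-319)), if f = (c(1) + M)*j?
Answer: I*√34277 ≈ 185.14*I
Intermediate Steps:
y(z) = -¼ - z/4 (y(z) = -(z + 1)/4 = -(1 + z)/4 = -¼ - z/4)
c(t) = 20 + 5*t (c(t) = 5*((t + 4) + (-¼ - ¼*(-1))) = 5*((4 + t) + (-¼ + ¼)) = 5*((4 + t) + 0) = 5*(4 + t) = 20 + 5*t)
f = 0 (f = ((20 + 5*1) - 1)*0 = ((20 + 5) - 1)*0 = (25 - 1)*0 = 24*0 = 0)
√(-34277 + f*(-319)) = √(-34277 + 0*(-319)) = √(-34277 + 0) = √(-34277) = I*√34277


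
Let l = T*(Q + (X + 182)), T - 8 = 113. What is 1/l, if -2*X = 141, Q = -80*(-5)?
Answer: 2/123783 ≈ 1.6157e-5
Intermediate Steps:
Q = 400
X = -141/2 (X = -½*141 = -141/2 ≈ -70.500)
T = 121 (T = 8 + 113 = 121)
l = 123783/2 (l = 121*(400 + (-141/2 + 182)) = 121*(400 + 223/2) = 121*(1023/2) = 123783/2 ≈ 61892.)
1/l = 1/(123783/2) = 2/123783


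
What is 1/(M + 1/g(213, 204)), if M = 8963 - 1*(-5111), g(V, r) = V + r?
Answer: 417/5868859 ≈ 7.1053e-5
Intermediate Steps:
M = 14074 (M = 8963 + 5111 = 14074)
1/(M + 1/g(213, 204)) = 1/(14074 + 1/(213 + 204)) = 1/(14074 + 1/417) = 1/(5868859/417) = 417/5868859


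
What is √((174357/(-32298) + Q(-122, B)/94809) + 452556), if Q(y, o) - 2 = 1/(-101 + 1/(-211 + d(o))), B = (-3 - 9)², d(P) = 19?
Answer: √8671474459441665443947369974/138424480194 ≈ 672.72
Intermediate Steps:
B = 144 (B = (-12)² = 144)
Q(y, o) = 38594/19393 (Q(y, o) = 2 + 1/(-101 + 1/(-211 + 19)) = 2 + 1/(-101 + 1/(-192)) = 2 + 1/(-101 - 1/192) = 2 + 1/(-19393/192) = 2 - 192/19393 = 38594/19393)
√((174357/(-32298) + Q(-122, B)/94809) + 452556) = √((174357/(-32298) + (38594/19393)/94809) + 452556) = √((174357*(-1/32298) + (38594/19393)*(1/94809)) + 452556) = √((-58119/10766 + 38594/1838630937) + 452556) = √(-106858975924499/19794700667742 + 452556) = √(8958103696414724053/19794700667742) = √8671474459441665443947369974/138424480194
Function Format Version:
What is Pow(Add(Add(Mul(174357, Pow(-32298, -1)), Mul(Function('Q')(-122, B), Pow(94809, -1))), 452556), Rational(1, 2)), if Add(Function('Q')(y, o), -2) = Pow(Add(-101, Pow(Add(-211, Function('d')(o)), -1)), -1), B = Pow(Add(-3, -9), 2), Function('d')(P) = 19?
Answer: Mul(Rational(1, 138424480194), Pow(8671474459441665443947369974, Rational(1, 2))) ≈ 672.72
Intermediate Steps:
B = 144 (B = Pow(-12, 2) = 144)
Function('Q')(y, o) = Rational(38594, 19393) (Function('Q')(y, o) = Add(2, Pow(Add(-101, Pow(Add(-211, 19), -1)), -1)) = Add(2, Pow(Add(-101, Pow(-192, -1)), -1)) = Add(2, Pow(Add(-101, Rational(-1, 192)), -1)) = Add(2, Pow(Rational(-19393, 192), -1)) = Add(2, Rational(-192, 19393)) = Rational(38594, 19393))
Pow(Add(Add(Mul(174357, Pow(-32298, -1)), Mul(Function('Q')(-122, B), Pow(94809, -1))), 452556), Rational(1, 2)) = Pow(Add(Add(Mul(174357, Pow(-32298, -1)), Mul(Rational(38594, 19393), Pow(94809, -1))), 452556), Rational(1, 2)) = Pow(Add(Add(Mul(174357, Rational(-1, 32298)), Mul(Rational(38594, 19393), Rational(1, 94809))), 452556), Rational(1, 2)) = Pow(Add(Add(Rational(-58119, 10766), Rational(38594, 1838630937)), 452556), Rational(1, 2)) = Pow(Add(Rational(-106858975924499, 19794700667742), 452556), Rational(1, 2)) = Pow(Rational(8958103696414724053, 19794700667742), Rational(1, 2)) = Mul(Rational(1, 138424480194), Pow(8671474459441665443947369974, Rational(1, 2)))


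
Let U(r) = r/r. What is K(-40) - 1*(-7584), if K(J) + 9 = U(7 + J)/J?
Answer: 302999/40 ≈ 7575.0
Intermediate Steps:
U(r) = 1
K(J) = -9 + 1/J
K(-40) - 1*(-7584) = (-9 + 1/(-40)) - 1*(-7584) = (-9 - 1/40) + 7584 = -361/40 + 7584 = 302999/40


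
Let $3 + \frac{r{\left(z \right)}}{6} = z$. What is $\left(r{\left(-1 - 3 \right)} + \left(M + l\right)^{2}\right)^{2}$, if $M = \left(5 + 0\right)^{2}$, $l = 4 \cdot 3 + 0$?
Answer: $1760929$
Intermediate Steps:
$r{\left(z \right)} = -18 + 6 z$
$l = 12$ ($l = 12 + 0 = 12$)
$M = 25$ ($M = 5^{2} = 25$)
$\left(r{\left(-1 - 3 \right)} + \left(M + l\right)^{2}\right)^{2} = \left(\left(-18 + 6 \left(-1 - 3\right)\right) + \left(25 + 12\right)^{2}\right)^{2} = \left(\left(-18 + 6 \left(-4\right)\right) + 37^{2}\right)^{2} = \left(\left(-18 - 24\right) + 1369\right)^{2} = \left(-42 + 1369\right)^{2} = 1327^{2} = 1760929$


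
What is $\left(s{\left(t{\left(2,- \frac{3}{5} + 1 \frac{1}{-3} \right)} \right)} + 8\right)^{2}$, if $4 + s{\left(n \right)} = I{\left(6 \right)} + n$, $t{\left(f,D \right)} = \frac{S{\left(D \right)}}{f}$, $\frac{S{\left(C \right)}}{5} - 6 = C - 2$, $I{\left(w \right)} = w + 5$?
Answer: $\frac{4624}{9} \approx 513.78$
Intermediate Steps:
$I{\left(w \right)} = 5 + w$
$S{\left(C \right)} = 20 + 5 C$ ($S{\left(C \right)} = 30 + 5 \left(C - 2\right) = 30 + 5 \left(-2 + C\right) = 30 + \left(-10 + 5 C\right) = 20 + 5 C$)
$t{\left(f,D \right)} = \frac{20 + 5 D}{f}$
$s{\left(n \right)} = 7 + n$ ($s{\left(n \right)} = -4 + \left(\left(5 + 6\right) + n\right) = -4 + \left(11 + n\right) = 7 + n$)
$\left(s{\left(t{\left(2,- \frac{3}{5} + 1 \frac{1}{-3} \right)} \right)} + 8\right)^{2} = \left(\left(7 + \frac{5 \left(4 + \left(- \frac{3}{5} + 1 \frac{1}{-3}\right)\right)}{2}\right) + 8\right)^{2} = \left(\left(7 + 5 \cdot \frac{1}{2} \left(4 + \left(\left(-3\right) \frac{1}{5} + 1 \left(- \frac{1}{3}\right)\right)\right)\right) + 8\right)^{2} = \left(\left(7 + 5 \cdot \frac{1}{2} \left(4 - \frac{14}{15}\right)\right) + 8\right)^{2} = \left(\left(7 + 5 \cdot \frac{1}{2} \cdot \frac{46}{15}\right) + 8\right)^{2} = \left(\left(7 + \frac{23}{3}\right) + 8\right)^{2} = \left(\frac{44}{3} + 8\right)^{2} = \left(\frac{68}{3}\right)^{2} = \frac{4624}{9}$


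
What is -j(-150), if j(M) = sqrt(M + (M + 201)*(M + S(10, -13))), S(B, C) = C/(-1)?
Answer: -3*I*sqrt(793) ≈ -84.481*I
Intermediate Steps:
S(B, C) = -C (S(B, C) = C*(-1) = -C)
j(M) = sqrt(M + (13 + M)*(201 + M)) (j(M) = sqrt(M + (M + 201)*(M - 1*(-13))) = sqrt(M + (201 + M)*(M + 13)) = sqrt(M + (201 + M)*(13 + M)) = sqrt(M + (13 + M)*(201 + M)))
-j(-150) = -sqrt(2613 + (-150)**2 + 215*(-150)) = -sqrt(2613 + 22500 - 32250) = -sqrt(-7137) = -3*I*sqrt(793)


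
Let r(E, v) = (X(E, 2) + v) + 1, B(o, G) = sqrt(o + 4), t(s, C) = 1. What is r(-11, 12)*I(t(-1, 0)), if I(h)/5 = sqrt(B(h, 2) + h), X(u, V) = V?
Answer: 75*sqrt(1 + sqrt(5)) ≈ 134.92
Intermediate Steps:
B(o, G) = sqrt(4 + o)
I(h) = 5*sqrt(h + sqrt(4 + h)) (I(h) = 5*sqrt(sqrt(4 + h) + h) = 5*sqrt(h + sqrt(4 + h)))
r(E, v) = 3 + v (r(E, v) = (2 + v) + 1 = 3 + v)
r(-11, 12)*I(t(-1, 0)) = (3 + 12)*(5*sqrt(1 + sqrt(4 + 1))) = 15*(5*sqrt(1 + sqrt(5))) = 75*sqrt(1 + sqrt(5))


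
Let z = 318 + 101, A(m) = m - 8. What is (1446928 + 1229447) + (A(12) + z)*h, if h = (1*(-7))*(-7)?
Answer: 2697102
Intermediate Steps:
h = 49 (h = -7*(-7) = 49)
A(m) = -8 + m
z = 419
(1446928 + 1229447) + (A(12) + z)*h = (1446928 + 1229447) + ((-8 + 12) + 419)*49 = 2676375 + (4 + 419)*49 = 2676375 + 423*49 = 2676375 + 20727 = 2697102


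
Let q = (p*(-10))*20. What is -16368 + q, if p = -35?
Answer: -9368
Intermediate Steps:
q = 7000 (q = -35*(-10)*20 = 350*20 = 7000)
-16368 + q = -16368 + 7000 = -9368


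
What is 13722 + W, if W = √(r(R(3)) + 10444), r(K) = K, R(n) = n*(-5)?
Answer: 13722 + √10429 ≈ 13824.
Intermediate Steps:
R(n) = -5*n
W = √10429 (W = √(-5*3 + 10444) = √(-15 + 10444) = √10429 ≈ 102.12)
13722 + W = 13722 + √10429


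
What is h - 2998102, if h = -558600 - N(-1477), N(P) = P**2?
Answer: -5738231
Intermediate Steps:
h = -2740129 (h = -558600 - 1*(-1477)**2 = -558600 - 1*2181529 = -558600 - 2181529 = -2740129)
h - 2998102 = -2740129 - 2998102 = -5738231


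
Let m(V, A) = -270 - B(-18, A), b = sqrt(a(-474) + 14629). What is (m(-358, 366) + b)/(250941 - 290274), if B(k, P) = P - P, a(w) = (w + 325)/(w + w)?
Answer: 90/13111 - sqrt(3286820517)/18643842 ≈ 0.0037894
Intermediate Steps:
a(w) = (325 + w)/(2*w) (a(w) = (325 + w)/((2*w)) = (325 + w)*(1/(2*w)) = (325 + w)/(2*w))
B(k, P) = 0
b = sqrt(3286820517)/474 (b = sqrt((1/2)*(325 - 474)/(-474) + 14629) = sqrt((1/2)*(-1/474)*(-149) + 14629) = sqrt(149/948 + 14629) = sqrt(13868441/948) = sqrt(3286820517)/474 ≈ 120.95)
m(V, A) = -270 (m(V, A) = -270 - 1*0 = -270 + 0 = -270)
(m(-358, 366) + b)/(250941 - 290274) = (-270 + sqrt(3286820517)/474)/(250941 - 290274) = (-270 + sqrt(3286820517)/474)/(-39333) = (-270 + sqrt(3286820517)/474)*(-1/39333) = 90/13111 - sqrt(3286820517)/18643842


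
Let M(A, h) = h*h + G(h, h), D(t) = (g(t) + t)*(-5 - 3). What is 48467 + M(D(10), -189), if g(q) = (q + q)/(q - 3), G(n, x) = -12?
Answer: 84176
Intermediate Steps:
g(q) = 2*q/(-3 + q) (g(q) = (2*q)/(-3 + q) = 2*q/(-3 + q))
D(t) = -8*t - 16*t/(-3 + t) (D(t) = (2*t/(-3 + t) + t)*(-5 - 3) = (t + 2*t/(-3 + t))*(-8) = -8*t - 16*t/(-3 + t))
M(A, h) = -12 + h**2 (M(A, h) = h*h - 12 = h**2 - 12 = -12 + h**2)
48467 + M(D(10), -189) = 48467 + (-12 + (-189)**2) = 48467 + (-12 + 35721) = 48467 + 35709 = 84176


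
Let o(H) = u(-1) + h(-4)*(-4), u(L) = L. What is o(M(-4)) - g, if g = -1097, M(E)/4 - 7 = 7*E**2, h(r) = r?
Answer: 1112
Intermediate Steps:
M(E) = 28 + 28*E**2 (M(E) = 28 + 4*(7*E**2) = 28 + 28*E**2)
o(H) = 15 (o(H) = -1 - 4*(-4) = -1 + 16 = 15)
o(M(-4)) - g = 15 - 1*(-1097) = 15 + 1097 = 1112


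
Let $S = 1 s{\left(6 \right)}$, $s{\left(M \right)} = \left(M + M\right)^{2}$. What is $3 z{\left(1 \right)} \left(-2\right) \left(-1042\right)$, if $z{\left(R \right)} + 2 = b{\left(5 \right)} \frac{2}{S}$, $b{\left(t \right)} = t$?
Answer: $- \frac{72419}{6} \approx -12070.0$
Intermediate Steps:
$s{\left(M \right)} = 4 M^{2}$ ($s{\left(M \right)} = \left(2 M\right)^{2} = 4 M^{2}$)
$S = 144$ ($S = 1 \cdot 4 \cdot 6^{2} = 1 \cdot 4 \cdot 36 = 1 \cdot 144 = 144$)
$z{\left(R \right)} = - \frac{139}{72}$ ($z{\left(R \right)} = -2 + 5 \cdot \frac{2}{144} = -2 + 5 \cdot 2 \cdot \frac{1}{144} = -2 + 5 \cdot \frac{1}{72} = -2 + \frac{5}{72} = - \frac{139}{72}$)
$3 z{\left(1 \right)} \left(-2\right) \left(-1042\right) = 3 \left(- \frac{139}{72}\right) \left(-2\right) \left(-1042\right) = \left(- \frac{139}{24}\right) \left(-2\right) \left(-1042\right) = \frac{139}{12} \left(-1042\right) = - \frac{72419}{6}$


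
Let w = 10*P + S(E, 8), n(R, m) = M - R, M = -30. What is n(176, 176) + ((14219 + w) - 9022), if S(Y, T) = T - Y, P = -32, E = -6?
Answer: 4685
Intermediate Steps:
n(R, m) = -30 - R
w = -306 (w = 10*(-32) + (8 - 1*(-6)) = -320 + (8 + 6) = -320 + 14 = -306)
n(176, 176) + ((14219 + w) - 9022) = (-30 - 1*176) + ((14219 - 306) - 9022) = (-30 - 176) + (13913 - 9022) = -206 + 4891 = 4685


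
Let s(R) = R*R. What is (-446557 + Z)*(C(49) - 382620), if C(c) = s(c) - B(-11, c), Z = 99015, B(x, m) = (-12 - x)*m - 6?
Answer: 132122956888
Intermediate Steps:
s(R) = R²
B(x, m) = -6 + m*(-12 - x) (B(x, m) = m*(-12 - x) - 6 = -6 + m*(-12 - x))
C(c) = 6 + c + c² (C(c) = c² - (-6 - 12*c - 1*c*(-11)) = c² - (-6 - 12*c + 11*c) = c² - (-6 - c) = c² + (6 + c) = 6 + c + c²)
(-446557 + Z)*(C(49) - 382620) = (-446557 + 99015)*((6 + 49 + 49²) - 382620) = -347542*((6 + 49 + 2401) - 382620) = -347542*(2456 - 382620) = -347542*(-380164) = 132122956888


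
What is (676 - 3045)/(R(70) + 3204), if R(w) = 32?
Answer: -2369/3236 ≈ -0.73208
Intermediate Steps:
(676 - 3045)/(R(70) + 3204) = (676 - 3045)/(32 + 3204) = -2369/3236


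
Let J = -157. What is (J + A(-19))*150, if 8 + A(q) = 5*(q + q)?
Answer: -53250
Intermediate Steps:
A(q) = -8 + 10*q (A(q) = -8 + 5*(q + q) = -8 + 5*(2*q) = -8 + 10*q)
(J + A(-19))*150 = (-157 + (-8 + 10*(-19)))*150 = (-157 + (-8 - 190))*150 = (-157 - 198)*150 = -355*150 = -53250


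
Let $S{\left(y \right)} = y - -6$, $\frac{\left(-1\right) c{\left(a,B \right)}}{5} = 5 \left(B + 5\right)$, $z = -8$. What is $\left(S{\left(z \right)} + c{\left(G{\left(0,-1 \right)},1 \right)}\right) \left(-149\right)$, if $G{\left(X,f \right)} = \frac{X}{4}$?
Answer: $22648$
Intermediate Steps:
$G{\left(X,f \right)} = \frac{X}{4}$ ($G{\left(X,f \right)} = X \frac{1}{4} = \frac{X}{4}$)
$c{\left(a,B \right)} = -125 - 25 B$ ($c{\left(a,B \right)} = - 5 \cdot 5 \left(B + 5\right) = - 5 \cdot 5 \left(5 + B\right) = - 5 \left(25 + 5 B\right) = -125 - 25 B$)
$S{\left(y \right)} = 6 + y$ ($S{\left(y \right)} = y + 6 = 6 + y$)
$\left(S{\left(z \right)} + c{\left(G{\left(0,-1 \right)},1 \right)}\right) \left(-149\right) = \left(\left(6 - 8\right) - 150\right) \left(-149\right) = \left(-2 - 150\right) \left(-149\right) = \left(-152\right) \left(-149\right) = 22648$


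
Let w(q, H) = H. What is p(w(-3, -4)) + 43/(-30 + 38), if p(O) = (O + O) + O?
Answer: -53/8 ≈ -6.6250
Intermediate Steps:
p(O) = 3*O (p(O) = 2*O + O = 3*O)
p(w(-3, -4)) + 43/(-30 + 38) = 3*(-4) + 43/(-30 + 38) = -12 + 43/8 = -53/8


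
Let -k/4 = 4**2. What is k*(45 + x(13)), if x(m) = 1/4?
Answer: -2896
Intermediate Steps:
x(m) = 1/4
k = -64 (k = -4*4**2 = -4*16 = -64)
k*(45 + x(13)) = -64*(45 + 1/4) = -64*181/4 = -2896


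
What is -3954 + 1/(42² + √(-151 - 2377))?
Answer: (-15816*√158 + 6974855*I)/(4*(√158 - 441*I)) ≈ -3954.0 - 1.6153e-5*I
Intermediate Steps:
-3954 + 1/(42² + √(-151 - 2377)) = -3954 + 1/(1764 + √(-2528)) = -3954 + 1/(1764 + 4*I*√158)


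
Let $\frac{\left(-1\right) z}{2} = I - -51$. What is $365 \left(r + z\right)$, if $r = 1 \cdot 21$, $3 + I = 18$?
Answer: $-40515$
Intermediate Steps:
$I = 15$ ($I = -3 + 18 = 15$)
$r = 21$
$z = -132$ ($z = - 2 \left(15 - -51\right) = - 2 \left(15 + 51\right) = \left(-2\right) 66 = -132$)
$365 \left(r + z\right) = 365 \left(21 - 132\right) = 365 \left(-111\right) = -40515$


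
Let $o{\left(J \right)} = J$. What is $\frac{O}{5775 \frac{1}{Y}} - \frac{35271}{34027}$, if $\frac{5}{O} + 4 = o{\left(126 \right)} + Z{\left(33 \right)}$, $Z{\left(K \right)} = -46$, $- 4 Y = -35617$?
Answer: $- \frac{1596059123}{1706794320} \approx -0.93512$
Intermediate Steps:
$Y = \frac{35617}{4}$ ($Y = \left(- \frac{1}{4}\right) \left(-35617\right) = \frac{35617}{4} \approx 8904.3$)
$O = \frac{5}{76}$ ($O = \frac{5}{-4 + \left(126 - 46\right)} = \frac{5}{-4 + 80} = \frac{5}{76} \approx 0.065789$)
$\frac{O}{5775 \frac{1}{Y}} - \frac{35271}{34027} = \frac{5}{76 \frac{5775}{\frac{35617}{4}}} - \frac{35271}{34027} = \frac{5}{76 \cdot 5775 \cdot \frac{4}{35617}} - \frac{35271}{34027} = \frac{5}{76 \cdot \frac{23100}{35617}} - \frac{35271}{34027} = \frac{5}{76} \cdot \frac{35617}{23100} - \frac{35271}{34027} = \frac{35617}{351120} - \frac{35271}{34027} = - \frac{1596059123}{1706794320}$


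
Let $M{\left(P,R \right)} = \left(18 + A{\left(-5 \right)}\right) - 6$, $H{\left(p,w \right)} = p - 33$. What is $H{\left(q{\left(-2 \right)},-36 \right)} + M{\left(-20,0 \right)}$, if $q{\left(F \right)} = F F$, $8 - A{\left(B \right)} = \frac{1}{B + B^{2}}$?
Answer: $- \frac{181}{20} \approx -9.05$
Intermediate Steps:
$A{\left(B \right)} = 8 - \frac{1}{B + B^{2}}$
$q{\left(F \right)} = F^{2}$
$H{\left(p,w \right)} = -33 + p$
$M{\left(P,R \right)} = \frac{399}{20}$ ($M{\left(P,R \right)} = \left(18 + \frac{-1 + 8 \left(-5\right) + 8 \left(-5\right)^{2}}{\left(-5\right) \left(1 - 5\right)}\right) - 6 = \left(18 - \frac{-1 - 40 + 8 \cdot 25}{5 \left(-4\right)}\right) - 6 = \left(18 - - \frac{-1 - 40 + 200}{20}\right) - 6 = \left(18 - \left(- \frac{1}{20}\right) 159\right) - 6 = \left(18 + \frac{159}{20}\right) - 6 = \frac{519}{20} - 6 = \frac{399}{20}$)
$H{\left(q{\left(-2 \right)},-36 \right)} + M{\left(-20,0 \right)} = \left(-33 + \left(-2\right)^{2}\right) + \frac{399}{20} = \left(-33 + 4\right) + \frac{399}{20} = -29 + \frac{399}{20} = - \frac{181}{20}$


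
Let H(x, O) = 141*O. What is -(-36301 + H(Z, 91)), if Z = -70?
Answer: 23470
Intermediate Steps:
-(-36301 + H(Z, 91)) = -(-36301 + 141*91) = -(-36301 + 12831) = -1*(-23470) = 23470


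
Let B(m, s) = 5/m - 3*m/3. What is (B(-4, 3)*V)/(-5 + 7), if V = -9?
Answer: -99/8 ≈ -12.375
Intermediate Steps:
B(m, s) = -m + 5/m (B(m, s) = 5/m - 3*m*(1/3) = 5/m - m = -m + 5/m)
(B(-4, 3)*V)/(-5 + 7) = ((-1*(-4) + 5/(-4))*(-9))/(-5 + 7) = ((4 + 5*(-1/4))*(-9))/2 = ((4 - 5/4)*(-9))*(1/2) = ((11/4)*(-9))*(1/2) = -99/4*1/2 = -99/8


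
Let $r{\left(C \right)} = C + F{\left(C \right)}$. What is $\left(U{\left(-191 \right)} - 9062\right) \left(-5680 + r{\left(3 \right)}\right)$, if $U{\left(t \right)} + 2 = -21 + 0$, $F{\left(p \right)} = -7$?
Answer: $51639140$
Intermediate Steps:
$U{\left(t \right)} = -23$ ($U{\left(t \right)} = -2 + \left(-21 + 0\right) = -2 - 21 = -23$)
$r{\left(C \right)} = -7 + C$ ($r{\left(C \right)} = C - 7 = -7 + C$)
$\left(U{\left(-191 \right)} - 9062\right) \left(-5680 + r{\left(3 \right)}\right) = \left(-23 - 9062\right) \left(-5680 + \left(-7 + 3\right)\right) = - 9085 \left(-5680 - 4\right) = \left(-9085\right) \left(-5684\right) = 51639140$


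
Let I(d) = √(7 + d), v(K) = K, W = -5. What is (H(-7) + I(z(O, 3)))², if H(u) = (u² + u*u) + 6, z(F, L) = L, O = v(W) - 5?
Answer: (104 + √10)² ≈ 11484.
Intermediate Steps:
O = -10 (O = -5 - 5 = -10)
H(u) = 6 + 2*u² (H(u) = (u² + u²) + 6 = 2*u² + 6 = 6 + 2*u²)
(H(-7) + I(z(O, 3)))² = ((6 + 2*(-7)²) + √(7 + 3))² = ((6 + 2*49) + √10)² = ((6 + 98) + √10)² = (104 + √10)²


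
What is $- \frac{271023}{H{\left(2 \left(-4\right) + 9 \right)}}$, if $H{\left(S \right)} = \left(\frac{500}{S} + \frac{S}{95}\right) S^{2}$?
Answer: $- \frac{25747185}{47501} \approx -542.03$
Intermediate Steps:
$H{\left(S \right)} = S^{2} \left(\frac{500}{S} + \frac{S}{95}\right)$ ($H{\left(S \right)} = \left(\frac{500}{S} + S \frac{1}{95}\right) S^{2} = \left(\frac{500}{S} + \frac{S}{95}\right) S^{2} = S^{2} \left(\frac{500}{S} + \frac{S}{95}\right)$)
$- \frac{271023}{H{\left(2 \left(-4\right) + 9 \right)}} = - \frac{271023}{\frac{1}{95} \left(2 \left(-4\right) + 9\right) \left(47500 + \left(2 \left(-4\right) + 9\right)^{2}\right)} = - \frac{271023}{\frac{1}{95} \left(-8 + 9\right) \left(47500 + \left(-8 + 9\right)^{2}\right)} = - \frac{271023}{\frac{1}{95} \cdot 1 \left(47500 + 1^{2}\right)} = - \frac{271023}{\frac{1}{95} \cdot 1 \left(47500 + 1\right)} = - \frac{271023}{\frac{1}{95} \cdot 1 \cdot 47501} = - \frac{271023}{\frac{47501}{95}} = \left(-271023\right) \frac{95}{47501} = - \frac{25747185}{47501}$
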